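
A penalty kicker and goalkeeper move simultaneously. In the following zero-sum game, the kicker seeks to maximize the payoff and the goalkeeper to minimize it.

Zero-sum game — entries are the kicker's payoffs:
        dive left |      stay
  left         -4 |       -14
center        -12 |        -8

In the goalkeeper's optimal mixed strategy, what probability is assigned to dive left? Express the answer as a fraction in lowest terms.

3/7

Row minima are -14 and -12, so the kicker's maximin is -12; column maxima are -4 and -8, so the goalkeeper's minimax is -8. These differ, so the equilibrium is in mixed strategies.
Let the goalkeeper play dive left with probability q. The kicker is indifferent when −4q − 14(1−q) = −12q − 8(1−q), giving q = 3/7.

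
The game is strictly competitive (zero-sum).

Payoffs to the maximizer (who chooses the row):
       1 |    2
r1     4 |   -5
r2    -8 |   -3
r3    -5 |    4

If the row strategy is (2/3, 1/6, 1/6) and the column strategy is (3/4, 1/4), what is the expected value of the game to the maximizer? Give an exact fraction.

Against (3/4, 1/4), each row's expected payoff is r1: 7/4; r2: -27/4; r3: -11/4.
Taking the (2/3, 1/6, 1/6)-weighted average: (2/3)·(7/4) + (1/6)·(-27/4) + (1/6)·(-11/4) = -5/12.

-5/12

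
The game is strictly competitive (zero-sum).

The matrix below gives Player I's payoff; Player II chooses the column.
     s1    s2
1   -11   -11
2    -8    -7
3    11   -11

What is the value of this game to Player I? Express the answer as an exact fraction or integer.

Row 1 is strictly dominated by row 2, so Player I never plays it.
The remaining 2×2 game on (2, 3) × (s1, s2) has no saddle point. Let Player I play 2 with probability p; indifference gives −8p + 11(1−p) = −7p − 11(1−p), so p = 22/23.
Similarly Player II's optimal q on s1 is 4/23, and the value is -8·(4/23) + (-7)·(19/23) = -165/23.

-165/23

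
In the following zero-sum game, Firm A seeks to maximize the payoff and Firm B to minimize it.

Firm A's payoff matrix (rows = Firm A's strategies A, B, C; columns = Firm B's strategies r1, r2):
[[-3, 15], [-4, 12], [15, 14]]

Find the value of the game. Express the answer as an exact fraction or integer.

Row B is strictly dominated by row A, so Firm A never plays it.
The remaining 2×2 game on (A, C) × (r1, r2) has no saddle point. Let Firm A play A with probability p; indifference gives −3p + 15(1−p) = 15p + 14(1−p), so p = 1/19.
Similarly Firm B's optimal q on r1 is 1/19, and the value is -3·(1/19) + (15)·(18/19) = 267/19.

267/19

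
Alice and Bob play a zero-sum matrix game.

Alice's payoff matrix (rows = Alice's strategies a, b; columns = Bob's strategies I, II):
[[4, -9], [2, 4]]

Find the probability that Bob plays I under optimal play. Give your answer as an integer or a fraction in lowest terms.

Row minima are -9 and 2, so Alice's maximin is 2; column maxima are 4 and 4, so Bob's minimax is 4. These differ, so the equilibrium is in mixed strategies.
Let Bob play I with probability q. Alice is indifferent when 4q − 9(1−q) = 2q + 4(1−q), giving q = 13/15.

13/15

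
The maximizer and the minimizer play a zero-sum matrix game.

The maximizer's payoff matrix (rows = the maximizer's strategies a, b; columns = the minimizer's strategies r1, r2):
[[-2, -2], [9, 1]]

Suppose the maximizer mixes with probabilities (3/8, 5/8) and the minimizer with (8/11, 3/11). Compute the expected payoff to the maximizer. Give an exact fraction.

309/88

Against (8/11, 3/11), each row's expected payoff is a: -2; b: 75/11.
Taking the (3/8, 5/8)-weighted average: (3/8)·(-2) + (5/8)·(75/11) = 309/88.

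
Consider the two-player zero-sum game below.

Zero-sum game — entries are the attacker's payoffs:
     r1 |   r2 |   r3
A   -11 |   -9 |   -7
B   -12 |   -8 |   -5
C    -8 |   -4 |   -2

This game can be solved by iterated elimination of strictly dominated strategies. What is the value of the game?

Row A is strictly dominated by row C (-8>-11, -4>-9, -2>-7); eliminate A.
Row B is strictly dominated by row C (-8>-12, -4>-8, -2>-5); eliminate B.
Column r2 is strictly dominated by r1 for the defender (-8<-4); eliminate r2.
Column r3 is strictly dominated by r1 for the defender (-8<-2); eliminate r3.
Only (C, r1) remains, with payoff -8.

-8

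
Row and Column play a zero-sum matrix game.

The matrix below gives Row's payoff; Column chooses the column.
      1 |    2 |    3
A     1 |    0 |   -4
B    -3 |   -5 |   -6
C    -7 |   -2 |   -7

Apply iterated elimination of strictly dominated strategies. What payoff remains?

Row B is strictly dominated by row A (1>-3, 0>-5, -4>-6); eliminate B.
Column 2 is strictly dominated by 3 for Column (-4<0, -7<-2); eliminate 2.
Row C is strictly dominated by row A (1>-7, -4>-7); eliminate C.
Column 1 is strictly dominated by 3 for Column (-4<1); eliminate 1.
Only (A, 3) remains, with payoff -4.

-4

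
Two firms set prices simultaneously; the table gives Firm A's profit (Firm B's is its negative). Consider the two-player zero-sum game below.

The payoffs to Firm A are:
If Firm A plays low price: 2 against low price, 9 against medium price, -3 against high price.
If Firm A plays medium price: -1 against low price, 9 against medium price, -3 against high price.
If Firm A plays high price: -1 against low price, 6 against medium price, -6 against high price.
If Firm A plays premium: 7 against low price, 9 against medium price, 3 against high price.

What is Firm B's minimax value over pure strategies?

3

The worst case (largest entry) in each column is low price: 7, medium price: 9, high price: 3.
The best (smallest) of these is 3.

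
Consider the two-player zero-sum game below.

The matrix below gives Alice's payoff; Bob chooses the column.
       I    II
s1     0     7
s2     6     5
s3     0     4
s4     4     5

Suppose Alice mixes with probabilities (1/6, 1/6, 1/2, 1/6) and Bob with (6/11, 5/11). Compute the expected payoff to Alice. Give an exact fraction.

Against (6/11, 5/11), each row's expected payoff is s1: 35/11; s2: 61/11; s3: 20/11; s4: 49/11.
Taking the (1/6, 1/6, 1/2, 1/6)-weighted average: (1/6)·(35/11) + (1/6)·(61/11) + (1/2)·(20/11) + (1/6)·(49/11) = 205/66.

205/66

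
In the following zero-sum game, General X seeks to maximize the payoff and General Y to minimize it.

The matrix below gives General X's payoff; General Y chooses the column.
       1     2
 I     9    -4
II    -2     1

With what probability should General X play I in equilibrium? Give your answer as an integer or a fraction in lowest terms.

Row minima are -4 and -2, so General X's maximin is -2; column maxima are 9 and 1, so General Y's minimax is 1. These differ, so the equilibrium is in mixed strategies.
Let General X play I with probability p. General Y is indifferent when 9p − 2(1−p) = −4p + (1−p), giving p = 3/16.

3/16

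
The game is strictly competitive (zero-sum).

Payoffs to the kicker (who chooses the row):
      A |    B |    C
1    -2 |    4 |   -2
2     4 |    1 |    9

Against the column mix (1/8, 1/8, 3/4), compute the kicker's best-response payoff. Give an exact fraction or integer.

59/8

1: (-2)·(1/8) + (4)·(1/8) + (-2)·(3/4) = -5/4.
2: (4)·(1/8) + (1)·(1/8) + (9)·(3/4) = 59/8.
The best pure response is 2 with expected payoff 59/8.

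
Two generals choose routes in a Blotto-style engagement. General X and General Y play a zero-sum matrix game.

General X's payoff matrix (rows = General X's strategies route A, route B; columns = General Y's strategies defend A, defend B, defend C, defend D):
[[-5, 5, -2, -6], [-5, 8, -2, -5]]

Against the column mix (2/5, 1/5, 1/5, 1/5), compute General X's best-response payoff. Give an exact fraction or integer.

-9/5

route A: (-5)·(2/5) + (5)·(1/5) + (-2)·(1/5) + (-6)·(1/5) = -13/5.
route B: (-5)·(2/5) + (8)·(1/5) + (-2)·(1/5) + (-5)·(1/5) = -9/5.
The best pure response is route B with expected payoff -9/5.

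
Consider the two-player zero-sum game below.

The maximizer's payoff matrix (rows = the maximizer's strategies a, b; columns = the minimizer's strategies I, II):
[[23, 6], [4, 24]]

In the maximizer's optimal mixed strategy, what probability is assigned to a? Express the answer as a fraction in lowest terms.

Row minima are 6 and 4, so the maximizer's maximin is 6; column maxima are 23 and 24, so the minimizer's minimax is 23. These differ, so the equilibrium is in mixed strategies.
Let the maximizer play a with probability p. The minimizer is indifferent when 23p + 4(1−p) = 6p + 24(1−p), giving p = 20/37.

20/37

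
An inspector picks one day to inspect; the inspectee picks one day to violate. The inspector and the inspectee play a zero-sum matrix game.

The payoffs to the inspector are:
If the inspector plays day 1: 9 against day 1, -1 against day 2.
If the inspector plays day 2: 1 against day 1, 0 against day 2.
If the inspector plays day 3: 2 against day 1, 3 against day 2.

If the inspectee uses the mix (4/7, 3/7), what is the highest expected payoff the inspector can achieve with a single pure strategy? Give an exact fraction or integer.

33/7

day 1: (9)·(4/7) + (-1)·(3/7) = 33/7.
day 2: (1)·(4/7) + (0)·(3/7) = 4/7.
day 3: (2)·(4/7) + (3)·(3/7) = 17/7.
The best pure response is day 1 with expected payoff 33/7.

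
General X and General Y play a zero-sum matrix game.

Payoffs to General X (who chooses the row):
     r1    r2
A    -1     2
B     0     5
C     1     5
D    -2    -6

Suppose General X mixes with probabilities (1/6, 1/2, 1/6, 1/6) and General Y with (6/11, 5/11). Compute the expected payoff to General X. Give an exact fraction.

Against (6/11, 5/11), each row's expected payoff is A: 4/11; B: 25/11; C: 31/11; D: -42/11.
Taking the (1/6, 1/2, 1/6, 1/6)-weighted average: (1/6)·(4/11) + (1/2)·(25/11) + (1/6)·(31/11) + (1/6)·(-42/11) = 34/33.

34/33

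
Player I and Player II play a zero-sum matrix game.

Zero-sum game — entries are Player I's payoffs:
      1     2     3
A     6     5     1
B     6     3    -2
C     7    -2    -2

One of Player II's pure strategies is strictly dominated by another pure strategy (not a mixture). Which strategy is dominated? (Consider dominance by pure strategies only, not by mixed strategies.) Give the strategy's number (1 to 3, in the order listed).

1

Player II prefers columns that give Player I less. Compare 1 with 2: 5 < 6, 3 < 6, -2 < 7.
So 2 strictly dominates 1 for Player II; 1 is strictly dominated.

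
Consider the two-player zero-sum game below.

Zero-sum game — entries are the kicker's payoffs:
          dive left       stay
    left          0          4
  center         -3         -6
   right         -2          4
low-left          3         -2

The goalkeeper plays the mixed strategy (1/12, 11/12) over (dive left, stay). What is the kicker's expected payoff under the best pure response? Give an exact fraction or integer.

left: (0)·(1/12) + (4)·(11/12) = 11/3.
center: (-3)·(1/12) + (-6)·(11/12) = -23/4.
right: (-2)·(1/12) + (4)·(11/12) = 7/2.
low-left: (3)·(1/12) + (-2)·(11/12) = -19/12.
The best pure response is left with expected payoff 11/3.

11/3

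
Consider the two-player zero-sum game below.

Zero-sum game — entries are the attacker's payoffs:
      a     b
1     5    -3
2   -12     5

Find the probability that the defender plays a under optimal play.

8/25

Row minima are -3 and -12, so the attacker's maximin is -3; column maxima are 5 and 5, so the defender's minimax is 5. These differ, so the equilibrium is in mixed strategies.
Let the defender play a with probability q. The attacker is indifferent when 5q − 3(1−q) = −12q + 5(1−q), giving q = 8/25.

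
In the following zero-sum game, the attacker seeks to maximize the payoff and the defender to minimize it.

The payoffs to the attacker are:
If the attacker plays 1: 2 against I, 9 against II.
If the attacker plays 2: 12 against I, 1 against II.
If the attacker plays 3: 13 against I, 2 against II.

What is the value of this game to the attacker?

113/18

Row 2 is strictly dominated by row 3, so the attacker never plays it.
The remaining 2×2 game on (1, 3) × (I, II) has no saddle point. Let the attacker play 1 with probability p; indifference gives 2p + 13(1−p) = 9p + 2(1−p), so p = 11/18.
Similarly the defender's optimal q on I is 7/18, and the value is 2·(7/18) + (9)·(11/18) = 113/18.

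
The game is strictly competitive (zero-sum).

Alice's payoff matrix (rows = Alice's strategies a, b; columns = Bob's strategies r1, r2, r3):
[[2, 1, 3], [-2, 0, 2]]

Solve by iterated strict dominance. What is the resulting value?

Column r3 is strictly dominated by r1 for Bob (2<3, -2<2); eliminate r3.
Row b is strictly dominated by row a (2>-2, 1>0); eliminate b.
Column r1 is strictly dominated by r2 for Bob (1<2); eliminate r1.
Only (a, r2) remains, with payoff 1.

1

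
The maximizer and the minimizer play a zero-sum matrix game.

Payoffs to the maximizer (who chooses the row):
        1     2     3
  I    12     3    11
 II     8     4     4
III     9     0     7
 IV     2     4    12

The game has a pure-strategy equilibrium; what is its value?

4

Row minima: 3, 4, 0, 2 → the maximizer's maximin is 4.
Column maxima: 12, 4, 12 → the minimizer's minimax is 4.
They coincide at (II, 2), so the value is 4.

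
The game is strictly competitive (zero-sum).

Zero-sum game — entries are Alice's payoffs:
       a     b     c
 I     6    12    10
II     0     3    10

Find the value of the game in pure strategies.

6

Row minima: 6, 0 → Alice's maximin is 6.
Column maxima: 6, 12, 10 → Bob's minimax is 6.
They coincide at (I, a), so the value is 6.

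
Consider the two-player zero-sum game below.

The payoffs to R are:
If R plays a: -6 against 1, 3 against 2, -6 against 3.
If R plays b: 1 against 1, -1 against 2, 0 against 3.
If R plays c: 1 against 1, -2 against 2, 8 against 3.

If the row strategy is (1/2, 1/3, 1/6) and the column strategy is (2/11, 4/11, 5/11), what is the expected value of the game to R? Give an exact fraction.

-10/11

Against (2/11, 4/11, 5/11), each row's expected payoff is a: -30/11; b: -2/11; c: 34/11.
Taking the (1/2, 1/3, 1/6)-weighted average: (1/2)·(-30/11) + (1/3)·(-2/11) + (1/6)·(34/11) = -10/11.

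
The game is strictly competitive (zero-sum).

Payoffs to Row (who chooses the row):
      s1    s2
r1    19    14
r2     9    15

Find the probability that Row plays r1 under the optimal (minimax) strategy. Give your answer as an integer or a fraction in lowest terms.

Row minima are 14 and 9, so Row's maximin is 14; column maxima are 19 and 15, so Column's minimax is 15. These differ, so the equilibrium is in mixed strategies.
Let Row play r1 with probability p. Column is indifferent when 19p + 9(1−p) = 14p + 15(1−p), giving p = 6/11.

6/11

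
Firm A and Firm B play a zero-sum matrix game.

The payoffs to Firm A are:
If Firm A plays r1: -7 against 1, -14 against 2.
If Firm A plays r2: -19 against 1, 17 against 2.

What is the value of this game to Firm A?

-385/43

Row minima are -14 and -19, so Firm A's maximin is -14; column maxima are -7 and 17, so Firm B's minimax is -7. These differ, so the equilibrium is in mixed strategies.
Let Firm A play r1 with probability p. Firm B is indifferent when −7p − 19(1−p) = −14p + 17(1−p), giving p = 36/43.
Let Firm B play 1 with probability q. Firm A is indifferent when −7q − 14(1−q) = −19q + 17(1−q), giving q = 31/43.
The value is -7·(31/43) + (-14)·(12/43) = -385/43.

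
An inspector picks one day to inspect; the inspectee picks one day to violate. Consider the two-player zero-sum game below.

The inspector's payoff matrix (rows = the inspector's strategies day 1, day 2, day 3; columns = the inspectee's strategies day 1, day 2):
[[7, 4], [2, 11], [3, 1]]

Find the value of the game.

Row day 3 is strictly dominated by row day 1, so the inspector never plays it.
The remaining 2×2 game on (day 1, day 2) × (day 1, day 2) has no saddle point. Let the inspector play day 1 with probability p; indifference gives 7p + 2(1−p) = 4p + 11(1−p), so p = 3/4.
Similarly the inspectee's optimal q on day 1 is 7/12, and the value is 7·(7/12) + (4)·(5/12) = 23/4.

23/4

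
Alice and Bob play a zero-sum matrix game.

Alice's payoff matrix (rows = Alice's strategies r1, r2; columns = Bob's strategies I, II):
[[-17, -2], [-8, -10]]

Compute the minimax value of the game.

-154/17

Row minima are -17 and -10, so Alice's maximin is -10; column maxima are -8 and -2, so Bob's minimax is -8. These differ, so the equilibrium is in mixed strategies.
Let Alice play r1 with probability p. Bob is indifferent when −17p − 8(1−p) = −2p − 10(1−p), giving p = 2/17.
Let Bob play I with probability q. Alice is indifferent when −17q − 2(1−q) = −8q − 10(1−q), giving q = 8/17.
The value is -17·(8/17) + (-2)·(9/17) = -154/17.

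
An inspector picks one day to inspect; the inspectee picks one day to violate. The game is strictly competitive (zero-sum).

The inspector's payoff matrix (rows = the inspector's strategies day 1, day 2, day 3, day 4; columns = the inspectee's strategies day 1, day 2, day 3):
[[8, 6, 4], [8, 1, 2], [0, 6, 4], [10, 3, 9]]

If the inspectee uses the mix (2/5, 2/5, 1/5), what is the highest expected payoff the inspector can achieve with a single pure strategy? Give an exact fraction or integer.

day 1: (8)·(2/5) + (6)·(2/5) + (4)·(1/5) = 32/5.
day 2: (8)·(2/5) + (1)·(2/5) + (2)·(1/5) = 4.
day 3: (0)·(2/5) + (6)·(2/5) + (4)·(1/5) = 16/5.
day 4: (10)·(2/5) + (3)·(2/5) + (9)·(1/5) = 7.
The best pure response is day 4 with expected payoff 7.

7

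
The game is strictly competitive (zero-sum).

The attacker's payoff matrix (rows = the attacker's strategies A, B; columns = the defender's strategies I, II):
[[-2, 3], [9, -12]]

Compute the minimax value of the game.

Row minima are -2 and -12, so the attacker's maximin is -2; column maxima are 9 and 3, so the defender's minimax is 3. These differ, so the equilibrium is in mixed strategies.
Let the attacker play A with probability p. The defender is indifferent when −2p + 9(1−p) = 3p − 12(1−p), giving p = 21/26.
Let the defender play I with probability q. The attacker is indifferent when −2q + 3(1−q) = 9q − 12(1−q), giving q = 15/26.
The value is -2·(15/26) + (3)·(11/26) = 3/26.

3/26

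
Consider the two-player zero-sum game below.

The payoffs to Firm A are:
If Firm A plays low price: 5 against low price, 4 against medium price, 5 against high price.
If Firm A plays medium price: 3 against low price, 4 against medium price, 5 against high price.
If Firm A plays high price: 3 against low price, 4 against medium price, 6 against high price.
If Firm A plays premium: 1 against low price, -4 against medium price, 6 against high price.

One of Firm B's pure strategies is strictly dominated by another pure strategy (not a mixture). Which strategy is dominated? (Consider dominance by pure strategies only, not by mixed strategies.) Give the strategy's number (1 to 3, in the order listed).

3

Firm B prefers columns that give Firm A less. Compare high price with medium price: 4 < 5, 4 < 5, 4 < 6, -4 < 6.
So medium price strictly dominates high price for Firm B; high price is strictly dominated.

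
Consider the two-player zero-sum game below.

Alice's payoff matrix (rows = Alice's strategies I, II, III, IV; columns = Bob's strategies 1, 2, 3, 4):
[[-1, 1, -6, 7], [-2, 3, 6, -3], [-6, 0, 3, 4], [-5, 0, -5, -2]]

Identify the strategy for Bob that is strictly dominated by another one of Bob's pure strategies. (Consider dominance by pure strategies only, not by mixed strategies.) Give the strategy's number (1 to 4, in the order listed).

Bob prefers columns that give Alice less. Compare 2 with 1: -1 < 1, -2 < 3, -6 < 0, -5 < 0.
So 1 strictly dominates 2 for Bob; 2 is strictly dominated.

2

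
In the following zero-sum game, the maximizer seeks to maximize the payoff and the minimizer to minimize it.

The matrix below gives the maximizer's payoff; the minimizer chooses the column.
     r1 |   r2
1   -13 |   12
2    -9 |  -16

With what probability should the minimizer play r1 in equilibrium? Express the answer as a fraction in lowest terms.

7/8

Row minima are -13 and -16, so the maximizer's maximin is -13; column maxima are -9 and 12, so the minimizer's minimax is -9. These differ, so the equilibrium is in mixed strategies.
Let the minimizer play r1 with probability q. The maximizer is indifferent when −13q + 12(1−q) = −9q − 16(1−q), giving q = 7/8.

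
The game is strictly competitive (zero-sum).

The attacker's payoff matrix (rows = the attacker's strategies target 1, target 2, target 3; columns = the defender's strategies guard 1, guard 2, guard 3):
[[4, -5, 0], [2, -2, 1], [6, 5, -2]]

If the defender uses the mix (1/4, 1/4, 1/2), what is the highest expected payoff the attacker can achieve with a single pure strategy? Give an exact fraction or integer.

target 1: (4)·(1/4) + (-5)·(1/4) + (0)·(1/2) = -1/4.
target 2: (2)·(1/4) + (-2)·(1/4) + (1)·(1/2) = 1/2.
target 3: (6)·(1/4) + (5)·(1/4) + (-2)·(1/2) = 7/4.
The best pure response is target 3 with expected payoff 7/4.

7/4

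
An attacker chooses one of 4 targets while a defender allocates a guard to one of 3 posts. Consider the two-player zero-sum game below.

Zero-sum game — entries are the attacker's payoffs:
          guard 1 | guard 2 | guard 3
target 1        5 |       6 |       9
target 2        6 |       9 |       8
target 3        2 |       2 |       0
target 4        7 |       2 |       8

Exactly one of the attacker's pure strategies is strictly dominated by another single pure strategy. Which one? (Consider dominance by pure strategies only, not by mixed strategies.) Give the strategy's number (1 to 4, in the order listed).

Compare target 3 with target 1: 5 > 2, 6 > 2, 9 > 0.
So target 1 strictly dominates target 3 for the attacker; target 3 is strictly dominated.

3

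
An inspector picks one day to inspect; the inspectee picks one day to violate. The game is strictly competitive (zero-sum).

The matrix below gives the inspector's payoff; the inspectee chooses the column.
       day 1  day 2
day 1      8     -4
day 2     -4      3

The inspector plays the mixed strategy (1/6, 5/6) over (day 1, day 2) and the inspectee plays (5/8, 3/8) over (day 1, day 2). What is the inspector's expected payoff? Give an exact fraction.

-9/16

Against (5/8, 3/8), each row's expected payoff is day 1: 7/2; day 2: -11/8.
Taking the (1/6, 5/6)-weighted average: (1/6)·(7/2) + (5/6)·(-11/8) = -9/16.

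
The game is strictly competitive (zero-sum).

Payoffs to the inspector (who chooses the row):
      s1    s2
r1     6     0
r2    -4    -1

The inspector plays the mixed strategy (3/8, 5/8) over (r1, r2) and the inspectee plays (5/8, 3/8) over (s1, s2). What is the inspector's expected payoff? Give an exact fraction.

Against (5/8, 3/8), each row's expected payoff is r1: 15/4; r2: -23/8.
Taking the (3/8, 5/8)-weighted average: (3/8)·(15/4) + (5/8)·(-23/8) = -25/64.

-25/64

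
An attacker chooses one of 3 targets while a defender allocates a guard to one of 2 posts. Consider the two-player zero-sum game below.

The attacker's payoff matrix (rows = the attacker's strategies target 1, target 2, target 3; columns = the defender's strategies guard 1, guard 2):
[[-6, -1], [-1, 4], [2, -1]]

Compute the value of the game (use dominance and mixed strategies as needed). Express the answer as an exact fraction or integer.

Row target 1 is strictly dominated by row target 2, so the attacker never plays it.
The remaining 2×2 game on (target 2, target 3) × (guard 1, guard 2) has no saddle point. Let the attacker play target 2 with probability p; indifference gives −p + 2(1−p) = 4p − (1−p), so p = 3/8.
Similarly the defender's optimal q on guard 1 is 5/8, and the value is -1·(5/8) + (4)·(3/8) = 7/8.

7/8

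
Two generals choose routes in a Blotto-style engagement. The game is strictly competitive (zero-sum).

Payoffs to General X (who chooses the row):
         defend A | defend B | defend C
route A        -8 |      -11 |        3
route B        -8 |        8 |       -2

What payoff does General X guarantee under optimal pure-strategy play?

-8

Row minima: -11, -8 → General X's maximin is -8.
Column maxima: -8, 8, 3 → General Y's minimax is -8.
They coincide at (route B, defend A), so the value is -8.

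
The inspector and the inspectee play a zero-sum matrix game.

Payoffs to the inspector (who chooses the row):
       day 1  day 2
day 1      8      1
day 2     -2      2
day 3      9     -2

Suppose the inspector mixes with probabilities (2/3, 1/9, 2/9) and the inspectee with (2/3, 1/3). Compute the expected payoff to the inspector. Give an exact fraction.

44/9

Against (2/3, 1/3), each row's expected payoff is day 1: 17/3; day 2: -2/3; day 3: 16/3.
Taking the (2/3, 1/9, 2/9)-weighted average: (2/3)·(17/3) + (1/9)·(-2/3) + (2/9)·(16/3) = 44/9.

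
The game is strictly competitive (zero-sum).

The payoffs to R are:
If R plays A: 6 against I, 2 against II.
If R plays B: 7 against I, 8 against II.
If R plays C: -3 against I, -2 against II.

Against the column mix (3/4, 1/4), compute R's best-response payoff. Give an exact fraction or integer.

29/4

A: (6)·(3/4) + (2)·(1/4) = 5.
B: (7)·(3/4) + (8)·(1/4) = 29/4.
C: (-3)·(3/4) + (-2)·(1/4) = -11/4.
The best pure response is B with expected payoff 29/4.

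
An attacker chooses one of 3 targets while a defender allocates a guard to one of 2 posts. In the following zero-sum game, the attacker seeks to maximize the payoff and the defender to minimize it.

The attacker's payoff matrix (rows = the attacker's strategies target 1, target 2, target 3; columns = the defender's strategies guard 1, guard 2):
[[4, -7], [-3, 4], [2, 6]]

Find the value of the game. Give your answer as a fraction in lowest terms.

38/15

Row target 2 is strictly dominated by row target 3, so the attacker never plays it.
The remaining 2×2 game on (target 1, target 3) × (guard 1, guard 2) has no saddle point. Let the attacker play target 1 with probability p; indifference gives 4p + 2(1−p) = −7p + 6(1−p), so p = 4/15.
Similarly the defender's optimal q on guard 1 is 13/15, and the value is 4·(13/15) + (-7)·(2/15) = 38/15.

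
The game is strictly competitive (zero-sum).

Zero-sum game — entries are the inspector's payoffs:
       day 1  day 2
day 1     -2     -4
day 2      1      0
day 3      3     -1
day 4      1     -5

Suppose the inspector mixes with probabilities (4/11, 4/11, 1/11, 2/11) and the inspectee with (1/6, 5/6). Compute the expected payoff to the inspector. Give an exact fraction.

Against (1/6, 5/6), each row's expected payoff is day 1: -11/3; day 2: 1/6; day 3: -1/3; day 4: -4.
Taking the (4/11, 4/11, 1/11, 2/11)-weighted average: (4/11)·(-11/3) + (4/11)·(1/6) + (1/11)·(-1/3) + (2/11)·(-4) = -67/33.

-67/33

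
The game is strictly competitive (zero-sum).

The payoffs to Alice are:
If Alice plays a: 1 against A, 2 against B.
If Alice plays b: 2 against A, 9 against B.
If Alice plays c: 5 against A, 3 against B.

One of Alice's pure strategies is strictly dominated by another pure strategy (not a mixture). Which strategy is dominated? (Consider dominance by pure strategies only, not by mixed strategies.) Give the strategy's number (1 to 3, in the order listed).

1

Compare a with b: 2 > 1, 9 > 2.
So b strictly dominates a for Alice; a is strictly dominated.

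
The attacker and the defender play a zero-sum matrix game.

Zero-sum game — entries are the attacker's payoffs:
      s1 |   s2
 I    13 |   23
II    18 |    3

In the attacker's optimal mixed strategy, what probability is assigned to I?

Row minima are 13 and 3, so the attacker's maximin is 13; column maxima are 18 and 23, so the defender's minimax is 18. These differ, so the equilibrium is in mixed strategies.
Let the attacker play I with probability p. The defender is indifferent when 13p + 18(1−p) = 23p + 3(1−p), giving p = 3/5.

3/5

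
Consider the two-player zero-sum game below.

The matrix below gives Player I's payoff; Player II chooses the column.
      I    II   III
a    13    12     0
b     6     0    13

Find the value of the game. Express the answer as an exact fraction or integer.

Column I is strictly dominated by II for Player II (it gives Player I more in every row).
The remaining 2×2 game on (a, b) × (II, III) has no saddle point. Let Player I play a with probability p; indifference gives 12p = 13(1−p), so p = 13/25.
Similarly Player II's optimal q on II is 13/25, and the value is 12·(13/25) + (0)·(12/25) = 156/25.

156/25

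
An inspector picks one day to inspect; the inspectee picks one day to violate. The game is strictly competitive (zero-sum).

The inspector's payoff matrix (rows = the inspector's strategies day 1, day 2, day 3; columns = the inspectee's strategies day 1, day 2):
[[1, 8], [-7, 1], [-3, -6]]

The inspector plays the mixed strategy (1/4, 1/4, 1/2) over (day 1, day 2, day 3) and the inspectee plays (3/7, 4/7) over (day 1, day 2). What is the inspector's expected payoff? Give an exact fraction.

Against (3/7, 4/7), each row's expected payoff is day 1: 5; day 2: -17/7; day 3: -33/7.
Taking the (1/4, 1/4, 1/2)-weighted average: (1/4)·(5) + (1/4)·(-17/7) + (1/2)·(-33/7) = -12/7.

-12/7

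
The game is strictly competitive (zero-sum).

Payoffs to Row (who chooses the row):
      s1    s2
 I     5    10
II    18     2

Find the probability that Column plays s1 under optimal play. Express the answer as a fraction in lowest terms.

8/21

Row minima are 5 and 2, so Row's maximin is 5; column maxima are 18 and 10, so Column's minimax is 10. These differ, so the equilibrium is in mixed strategies.
Let Column play s1 with probability q. Row is indifferent when 5q + 10(1−q) = 18q + 2(1−q), giving q = 8/21.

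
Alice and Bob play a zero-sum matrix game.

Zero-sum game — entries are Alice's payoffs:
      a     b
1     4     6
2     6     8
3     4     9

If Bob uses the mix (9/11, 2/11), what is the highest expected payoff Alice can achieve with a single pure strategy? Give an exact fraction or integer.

70/11

1: (4)·(9/11) + (6)·(2/11) = 48/11.
2: (6)·(9/11) + (8)·(2/11) = 70/11.
3: (4)·(9/11) + (9)·(2/11) = 54/11.
The best pure response is 2 with expected payoff 70/11.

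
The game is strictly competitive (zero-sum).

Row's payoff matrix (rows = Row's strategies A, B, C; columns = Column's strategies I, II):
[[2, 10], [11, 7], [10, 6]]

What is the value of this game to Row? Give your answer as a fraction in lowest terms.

8

Row C is strictly dominated by row B, so Row never plays it.
The remaining 2×2 game on (A, B) × (I, II) has no saddle point. Let Row play A with probability p; indifference gives 2p + 11(1−p) = 10p + 7(1−p), so p = 1/3.
Similarly Column's optimal q on I is 1/4, and the value is 2·(1/4) + (10)·(3/4) = 8.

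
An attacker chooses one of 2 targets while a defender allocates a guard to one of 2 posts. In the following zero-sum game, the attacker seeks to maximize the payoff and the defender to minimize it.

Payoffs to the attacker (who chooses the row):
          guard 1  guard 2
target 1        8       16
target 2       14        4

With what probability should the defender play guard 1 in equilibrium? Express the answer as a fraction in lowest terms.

2/3

Row minima are 8 and 4, so the attacker's maximin is 8; column maxima are 14 and 16, so the defender's minimax is 14. These differ, so the equilibrium is in mixed strategies.
Let the defender play guard 1 with probability q. The attacker is indifferent when 8q + 16(1−q) = 14q + 4(1−q), giving q = 2/3.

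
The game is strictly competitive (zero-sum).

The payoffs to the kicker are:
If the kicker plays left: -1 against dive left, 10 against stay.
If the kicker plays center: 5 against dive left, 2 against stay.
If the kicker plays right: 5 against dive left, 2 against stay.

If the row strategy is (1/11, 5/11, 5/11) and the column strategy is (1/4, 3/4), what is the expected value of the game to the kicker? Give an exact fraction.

139/44

Against (1/4, 3/4), each row's expected payoff is left: 29/4; center: 11/4; right: 11/4.
Taking the (1/11, 5/11, 5/11)-weighted average: (1/11)·(29/4) + (5/11)·(11/4) + (5/11)·(11/4) = 139/44.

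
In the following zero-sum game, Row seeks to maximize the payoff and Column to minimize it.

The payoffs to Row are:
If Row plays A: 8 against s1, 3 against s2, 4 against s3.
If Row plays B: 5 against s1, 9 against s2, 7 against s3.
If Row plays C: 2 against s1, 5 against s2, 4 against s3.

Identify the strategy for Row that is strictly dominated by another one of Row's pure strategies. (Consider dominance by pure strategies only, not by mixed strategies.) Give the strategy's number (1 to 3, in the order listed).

3

Compare C with B: 5 > 2, 9 > 5, 7 > 4.
So B strictly dominates C for Row; C is strictly dominated.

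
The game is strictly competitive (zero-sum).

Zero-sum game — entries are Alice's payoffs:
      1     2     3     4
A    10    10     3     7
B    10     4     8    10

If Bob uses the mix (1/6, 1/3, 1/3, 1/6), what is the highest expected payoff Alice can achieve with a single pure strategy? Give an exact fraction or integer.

A: (10)·(1/6) + (10)·(1/3) + (3)·(1/3) + (7)·(1/6) = 43/6.
B: (10)·(1/6) + (4)·(1/3) + (8)·(1/3) + (10)·(1/6) = 22/3.
The best pure response is B with expected payoff 22/3.

22/3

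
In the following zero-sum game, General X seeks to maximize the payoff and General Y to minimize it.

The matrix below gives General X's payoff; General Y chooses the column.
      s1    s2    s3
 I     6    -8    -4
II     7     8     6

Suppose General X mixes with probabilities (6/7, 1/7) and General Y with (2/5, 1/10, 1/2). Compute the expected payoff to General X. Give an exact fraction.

3/5

Against (2/5, 1/10, 1/2), each row's expected payoff is I: -2/5; II: 33/5.
Taking the (6/7, 1/7)-weighted average: (6/7)·(-2/5) + (1/7)·(33/5) = 3/5.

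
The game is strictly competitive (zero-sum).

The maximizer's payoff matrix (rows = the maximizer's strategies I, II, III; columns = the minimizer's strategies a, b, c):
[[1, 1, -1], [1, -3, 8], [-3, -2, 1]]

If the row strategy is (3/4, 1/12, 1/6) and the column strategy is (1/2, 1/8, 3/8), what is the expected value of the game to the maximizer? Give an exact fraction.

7/32

Against (1/2, 1/8, 3/8), each row's expected payoff is I: 1/4; II: 25/8; III: -11/8.
Taking the (3/4, 1/12, 1/6)-weighted average: (3/4)·(1/4) + (1/12)·(25/8) + (1/6)·(-11/8) = 7/32.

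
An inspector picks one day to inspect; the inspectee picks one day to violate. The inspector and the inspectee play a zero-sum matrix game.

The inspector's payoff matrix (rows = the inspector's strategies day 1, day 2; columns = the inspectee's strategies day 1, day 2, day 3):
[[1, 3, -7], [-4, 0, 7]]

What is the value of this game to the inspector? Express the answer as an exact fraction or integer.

Column day 2 is strictly dominated by day 1 for the inspectee (it gives the inspector more in every row).
The remaining 2×2 game on (day 1, day 2) × (day 1, day 3) has no saddle point. Let the inspector play day 1 with probability p; indifference gives p − 4(1−p) = −7p + 7(1−p), so p = 11/19.
Similarly the inspectee's optimal q on day 1 is 14/19, and the value is 1·(14/19) + (-7)·(5/19) = -21/19.

-21/19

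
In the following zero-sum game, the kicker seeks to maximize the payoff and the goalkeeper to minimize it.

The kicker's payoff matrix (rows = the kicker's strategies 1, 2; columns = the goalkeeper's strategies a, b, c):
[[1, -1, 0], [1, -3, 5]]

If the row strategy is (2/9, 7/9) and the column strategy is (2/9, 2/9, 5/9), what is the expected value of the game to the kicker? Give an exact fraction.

49/27

Against (2/9, 2/9, 5/9), each row's expected payoff is 1: 0; 2: 7/3.
Taking the (2/9, 7/9)-weighted average: (2/9)·(0) + (7/9)·(7/3) = 49/27.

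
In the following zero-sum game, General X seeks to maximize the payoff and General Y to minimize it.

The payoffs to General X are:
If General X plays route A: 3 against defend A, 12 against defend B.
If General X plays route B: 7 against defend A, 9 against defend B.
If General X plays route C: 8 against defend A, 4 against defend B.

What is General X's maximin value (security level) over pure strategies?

The worst-case payoff for each row is route A: 3, route B: 7, route C: 4.
The best of these is 7.

7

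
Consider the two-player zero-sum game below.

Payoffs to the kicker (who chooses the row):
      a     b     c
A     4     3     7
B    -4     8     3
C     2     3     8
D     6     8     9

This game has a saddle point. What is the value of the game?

6

Row minima: 3, -4, 2, 6 → the kicker's maximin is 6.
Column maxima: 6, 8, 9 → the goalkeeper's minimax is 6.
They coincide at (D, a), so the value is 6.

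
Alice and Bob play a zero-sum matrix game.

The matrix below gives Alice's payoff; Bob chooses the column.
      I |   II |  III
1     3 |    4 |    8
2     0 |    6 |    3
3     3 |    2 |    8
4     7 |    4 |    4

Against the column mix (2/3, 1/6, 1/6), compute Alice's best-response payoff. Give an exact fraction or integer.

6

1: (3)·(2/3) + (4)·(1/6) + (8)·(1/6) = 4.
2: (0)·(2/3) + (6)·(1/6) + (3)·(1/6) = 3/2.
3: (3)·(2/3) + (2)·(1/6) + (8)·(1/6) = 11/3.
4: (7)·(2/3) + (4)·(1/6) + (4)·(1/6) = 6.
The best pure response is 4 with expected payoff 6.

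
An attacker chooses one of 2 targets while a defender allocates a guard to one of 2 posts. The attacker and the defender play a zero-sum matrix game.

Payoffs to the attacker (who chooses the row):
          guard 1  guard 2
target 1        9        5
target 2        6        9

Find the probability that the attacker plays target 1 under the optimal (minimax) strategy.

Row minima are 5 and 6, so the attacker's maximin is 6; column maxima are 9 and 9, so the defender's minimax is 9. These differ, so the equilibrium is in mixed strategies.
Let the attacker play target 1 with probability p. The defender is indifferent when 9p + 6(1−p) = 5p + 9(1−p), giving p = 3/7.

3/7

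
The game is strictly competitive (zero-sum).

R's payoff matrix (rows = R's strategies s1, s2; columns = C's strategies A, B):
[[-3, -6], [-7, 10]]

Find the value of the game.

Row minima are -6 and -7, so R's maximin is -6; column maxima are -3 and 10, so C's minimax is -3. These differ, so the equilibrium is in mixed strategies.
Let R play s1 with probability p. C is indifferent when −3p − 7(1−p) = −6p + 10(1−p), giving p = 17/20.
Let C play A with probability q. R is indifferent when −3q − 6(1−q) = −7q + 10(1−q), giving q = 4/5.
The value is -3·(4/5) + (-6)·(1/5) = -18/5.

-18/5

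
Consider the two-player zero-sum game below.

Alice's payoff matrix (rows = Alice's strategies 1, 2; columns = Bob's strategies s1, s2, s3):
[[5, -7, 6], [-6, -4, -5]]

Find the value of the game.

Column s3 is strictly dominated by s1 for Bob (it gives Alice more in every row).
The remaining 2×2 game on (1, 2) × (s1, s2) has no saddle point. Let Alice play 1 with probability p; indifference gives 5p − 6(1−p) = −7p − 4(1−p), so p = 1/7.
Similarly Bob's optimal q on s1 is 3/14, and the value is 5·(3/14) + (-7)·(11/14) = -31/7.

-31/7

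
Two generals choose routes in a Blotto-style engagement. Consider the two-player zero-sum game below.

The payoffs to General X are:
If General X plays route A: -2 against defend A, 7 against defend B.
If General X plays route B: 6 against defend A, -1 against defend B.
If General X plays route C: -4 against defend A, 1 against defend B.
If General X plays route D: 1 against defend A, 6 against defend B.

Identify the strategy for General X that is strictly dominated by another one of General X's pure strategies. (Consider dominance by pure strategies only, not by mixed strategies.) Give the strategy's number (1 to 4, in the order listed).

3

Compare route C with route A: -2 > -4, 7 > 1.
So route A strictly dominates route C for General X; route C is strictly dominated.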